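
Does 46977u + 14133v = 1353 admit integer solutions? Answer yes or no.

gcd(46977, 14133) = 21  (46977 = 3×14133 + 4578, 14133 = 3×4578 + 399, 4578 = 11×399 + 189, 399 = 2×189 + 21, 189 = 9×21).
21 does not divide 1353 (remainder 9), so no integer solutions.

no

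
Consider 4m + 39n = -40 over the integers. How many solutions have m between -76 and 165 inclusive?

gcd(39, 4):
  39 = 9×4 + 3
  4 = 1×3 + 1
  3 = 3×1
so gcd(39, 4) = 1.
Back-substitute for Bézout coefficients:
  1 = 4 - 1×3
  ... = 4×(10) + 39×(-1)
Scale by -40: particular solution (-400, 40); reduce m mod 39: (29, -4).
General solution: m = 29 + 39t, n = -4 - 4t for integer t.
-76 ≤ 29 + 39t ≤ 165 gives t ∈ [-2, 3], which is 6 values.

6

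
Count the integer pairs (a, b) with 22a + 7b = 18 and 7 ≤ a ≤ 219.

gcd(22, 7) = 1.
By Bézout, 22×(1) + 7×(-3) = 1.
Particular solution: (4, -10).
General solution: a = 4 + 7t, b = -10 - 22t for integer t.
7 ≤ 4 + 7t ≤ 219 gives t ∈ [1, 30], which is 30 values.

30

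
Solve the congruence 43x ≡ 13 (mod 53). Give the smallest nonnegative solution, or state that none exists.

gcd(53, 43) = 1  (53 = 1×43 + 10, 43 = 4×10 + 3, 10 = 3×3 + 1, 3 = 3×1).
1 divides 13, so solutions exist.
Back-substituting, 43×(-16) + 53×(13) = 1.
So 43×(-16) ≡ 1 (mod 53); multiply by 13: x ≡ -208 (mod 53).
Smallest nonnegative: x = -208 mod 53 = 4.

4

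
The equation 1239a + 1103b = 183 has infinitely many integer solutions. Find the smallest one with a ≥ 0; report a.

123

gcd(1239, 1103) = 1  (1239 = 1×1103 + 136, 1103 = 8×136 + 15, 136 = 9×15 + 1, 15 = 15×1).
1 divides 183, so solutions exist.
Back-substituting, 1239×(73) + 1103×(-82) = 1.
Scale by 183/1 = 183: (a₀, b₀) = (13359, -15006).
General solution: a = 13359 + 1103t, b = -15006 - 1239t for integer t.
a ≥ 0: smallest is 13359 mod 1103 = 123 (at t = -12), with b = -138.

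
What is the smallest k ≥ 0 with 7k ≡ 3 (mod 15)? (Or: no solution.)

9

gcd(15, 7) = 1  (15 = 2×7 + 1, 7 = 7×1).
1 divides 3, so solutions exist.
Back-substituting, 7×(-2) + 15×(1) = 1.
So 7×(-2) ≡ 1 (mod 15); multiply by 3: k ≡ -6 (mod 15).
Smallest nonnegative: k = -6 mod 15 = 9.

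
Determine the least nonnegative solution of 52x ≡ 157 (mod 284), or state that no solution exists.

no solution

gcd(284, 52):
  284 = 5*52 + 24
  52 = 2*24 + 4
  24 = 6*4
so gcd(284, 52) = 4.
4 does not divide 157, so the congruence has no solution.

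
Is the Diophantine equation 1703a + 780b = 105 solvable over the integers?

gcd(1703, 780) = 13.
13 does not divide 105 (remainder 1), so no integer solutions.

no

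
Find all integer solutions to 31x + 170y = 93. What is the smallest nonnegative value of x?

3

gcd(170, 31) = 1.
1 divides 93, so solutions exist.
By Bézout, 31*(11) + 170*(-2) = 1.
Scale by 93/1 = 93: (x₀, y₀) = (1023, -186).
General solution: x = 1023 + 170t, y = -186 - 31t for integer t.
x ≥ 0: smallest is 1023 mod 170 = 3 (at t = -6), with y = 0.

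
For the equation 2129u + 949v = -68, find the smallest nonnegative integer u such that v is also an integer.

846

gcd(2129, 949) = 1.
1 divides -68, so solutions exist.
By Bézout, 2129*(-152) + 949*(341) = 1.
Scale by -68/1 = -68: (u₀, v₀) = (10336, -23188).
General solution: u = 10336 + 949t, v = -23188 - 2129t for integer t.
u ≥ 0: smallest is 10336 mod 949 = 846 (at t = -10), with v = -1898.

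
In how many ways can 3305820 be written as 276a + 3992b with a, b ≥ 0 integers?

12

gcd(3992, 276) = 4.
By Bézout, 276*(405) + 3992*(-28) = 4.
One solution: (45, 825).
General: a = 45 + 998t, b = 825 - 69t.
a ≥ 0 ⇒ t ≥ 0; b ≥ 0 ⇒ t ≤ 11. So t ∈ [0, 11]: 12 solutions.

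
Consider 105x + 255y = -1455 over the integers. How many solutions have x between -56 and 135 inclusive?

11

gcd(255, 105):
  255 = 2×105 + 45
  105 = 2×45 + 15
  45 = 3×15
so gcd(255, 105) = 15.
Back-substitute for Bézout coefficients:
  15 = 105 - 2×45
  ... = 105×(5) + 255×(-2)
Scale by -97: particular solution (-485, 194); reduce x mod 17: (8, -9).
General solution: x = 8 + 17t, y = -9 - 7t for integer t.
-56 ≤ 8 + 17t ≤ 135 gives t ∈ [-3, 7], which is 11 values.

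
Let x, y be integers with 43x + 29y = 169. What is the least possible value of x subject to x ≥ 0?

10

gcd(43, 29) = 1  (43 = 1*29 + 14, 29 = 2*14 + 1, 14 = 14*1).
1 divides 169, so solutions exist.
Back-substituting, 43*(-2) + 29*(3) = 1.
Scale by 169/1 = 169: (x₀, y₀) = (-338, 507).
General solution: x = -338 + 29t, y = 507 - 43t for integer t.
x ≥ 0: smallest is -338 mod 29 = 10 (at t = 12), with y = -9.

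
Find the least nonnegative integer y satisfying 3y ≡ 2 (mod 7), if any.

gcd(7, 3) = 1.
1 divides 2, so solutions exist.
By Bézout, 3·(-2) + 7·(1) = 1.
So 3·(-2) ≡ 1 (mod 7); multiply by 2: y ≡ -4 (mod 7).
Smallest nonnegative: y = -4 mod 7 = 3.

3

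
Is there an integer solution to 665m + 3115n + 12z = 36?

yes

gcd(3115, 665) = 35  (3115 = 4·665 + 455, 665 = 1·455 + 210, 455 = 2·210 + 35, 210 = 6·35).
gcd(35, 12) = 1.
1 divides 36, so integer solutions exist.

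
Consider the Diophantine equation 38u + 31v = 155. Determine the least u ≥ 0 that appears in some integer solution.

0

gcd(38, 31):
  38 = 1*31 + 7
  31 = 4*7 + 3
  7 = 2*3 + 1
  3 = 3*1
so gcd(38, 31) = 1.
1 divides 155, so solutions exist.
Back-substitute for Bézout coefficients:
  1 = 7 - 2*3
  ... = 38*(9) + 31*(-11)
Scale by 155/1 = 155: (u₀, v₀) = (1395, -1705).
General solution: u = 1395 + 31t, v = -1705 - 38t for integer t.
u ≥ 0: smallest is 1395 mod 31 = 0 (at t = -45), with v = 5.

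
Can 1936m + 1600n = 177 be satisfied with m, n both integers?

gcd(1936, 1600) = 16.
16 does not divide 177 (remainder 1), so no integer solutions.

no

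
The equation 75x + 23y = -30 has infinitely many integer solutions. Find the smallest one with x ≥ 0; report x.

18

gcd(75, 23) = 1.
1 divides -30, so solutions exist.
By Bézout, 75*(4) + 23*(-13) = 1.
Scale by -30/1 = -30: (x₀, y₀) = (-120, 390).
General solution: x = -120 + 23t, y = 390 - 75t for integer t.
x ≥ 0: smallest is -120 mod 23 = 18 (at t = 6), with y = -60.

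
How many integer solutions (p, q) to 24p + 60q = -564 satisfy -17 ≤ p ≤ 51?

gcd(60, 24) = 12.
By Bézout, 24×(-2) + 60×(1) = 12.
Particular solution: (4, -11).
General solution: p = 4 + 5t, q = -11 - 2t for integer t.
-17 ≤ 4 + 5t ≤ 51 gives t ∈ [-4, 9], which is 14 values.

14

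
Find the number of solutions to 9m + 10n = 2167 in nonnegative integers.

gcd(10, 9):
  10 = 1·9 + 1
  9 = 9·1
so gcd(10, 9) = 1.
Back-substitute for Bézout coefficients:
  1 = 10 - 1·9
  ... = 9·(-1) + 10·(1)
Scale by 2167: one solution is (-2167, 2167). Reduce m mod 10: (3, 214).
General: m = 3 + 10t, n = 214 - 9t.
m ≥ 0 ⇒ t ≥ 0; n ≥ 0 ⇒ t ≤ 23. So t ∈ [0, 23]: 24 solutions.

24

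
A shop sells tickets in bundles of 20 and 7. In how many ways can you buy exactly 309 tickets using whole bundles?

2

Need nonnegative integers with 20j + 7k = 309.
gcd(20, 7) = 1, and 20·(-1) + 7·(3) = 1.
So (j₀, k₀) = (-309, 927); general j = -309 + 7t, k = 927 - 20t.
j ≥ 0 ⇒ t ≥ 45; k ≥ 0 ⇒ t ≤ 46. That's 2 values of t.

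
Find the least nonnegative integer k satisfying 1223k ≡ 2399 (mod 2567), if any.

gcd(2567, 1223):
  2567 = 2×1223 + 121
  1223 = 10×121 + 13
  121 = 9×13 + 4
  13 = 3×4 + 1
  4 = 4×1
so gcd(2567, 1223) = 1.
1 divides 2399, so solutions exist.
Back-substitute for Bézout coefficients:
  1 = 13 - 3×4
  ... = 1223×(594) + 2567×(-283)
So 1223×(594) ≡ 1 (mod 2567); multiply by 2399: k ≡ 1425006 (mod 2567).
Smallest nonnegative: k = 1425006 mod 2567 = 321.

321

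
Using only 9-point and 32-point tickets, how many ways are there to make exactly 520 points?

2

Need nonnegative integers with 9j + 32k = 520.
gcd(9, 32) = 1, and 9·(-7) + 32·(2) = 1.
So (j₀, k₀) = (-3640, 1040); general j = -3640 + 32t, k = 1040 - 9t.
j ≥ 0 ⇒ t ≥ 114; k ≥ 0 ⇒ t ≤ 115. That's 2 values of t.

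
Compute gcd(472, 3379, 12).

1

gcd(3379, 472) = 1.
gcd(1, 12) = 1.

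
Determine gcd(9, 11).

1

gcd(11, 9):
  11 = 1×9 + 2
  9 = 4×2 + 1
  2 = 2×1
so gcd(11, 9) = 1.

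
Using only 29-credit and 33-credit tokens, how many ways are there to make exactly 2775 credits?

Need nonnegative integers with 29j + 33k = 2775.
gcd(29, 33) = 1, and 29·(8) + 33·(-7) = 1.
So (j₀, k₀) = (22200, -19425); general j = 22200 + 33t, k = -19425 - 29t.
j ≥ 0 ⇒ t ≥ -672; k ≥ 0 ⇒ t ≤ -670. That's 3 values of t.

3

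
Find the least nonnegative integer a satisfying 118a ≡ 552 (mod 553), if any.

239

gcd(553, 118) = 1.
1 divides 552, so solutions exist.
By Bézout, 118·(-239) + 553·(51) = 1.
So 118·(-239) ≡ 1 (mod 553); multiply by 552: a ≡ -131928 (mod 553).
Smallest nonnegative: a = -131928 mod 553 = 239.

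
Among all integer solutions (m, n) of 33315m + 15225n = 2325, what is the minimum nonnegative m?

410

gcd(33315, 15225):
  33315 = 2×15225 + 2865
  15225 = 5×2865 + 900
  2865 = 3×900 + 165
  900 = 5×165 + 75
  165 = 2×75 + 15
  75 = 5×15
so gcd(33315, 15225) = 15.
15 divides 2325, so solutions exist.
Back-substitute for Bézout coefficients:
  15 = 165 - 2×75
  ... = 33315×(186) + 15225×(-407)
Scale by 2325/15 = 155: (m₀, n₀) = (28830, -63085).
General solution: m = 28830 + 1015t, n = -63085 - 2221t for integer t.
m ≥ 0: smallest is 28830 mod 1015 = 410 (at t = -28), with n = -897.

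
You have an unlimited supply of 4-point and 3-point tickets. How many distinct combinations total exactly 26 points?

Need nonnegative integers with 4j + 3k = 26.
gcd(4, 3) = 1, and 4·(1) + 3·(-1) = 1.
So (j₀, k₀) = (26, -26); general j = 26 + 3t, k = -26 - 4t.
j ≥ 0 ⇒ t ≥ -8; k ≥ 0 ⇒ t ≤ -7. That's 2 values of t.

2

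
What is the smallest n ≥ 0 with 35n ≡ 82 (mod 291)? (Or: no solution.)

152

gcd(291, 35) = 1.
1 divides 82, so solutions exist.
By Bézout, 35*(-133) + 291*(16) = 1.
So 35*(-133) ≡ 1 (mod 291); multiply by 82: n ≡ -10906 (mod 291).
Smallest nonnegative: n = -10906 mod 291 = 152.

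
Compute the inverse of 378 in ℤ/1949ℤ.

1057

gcd(1949, 378) = 1.
By Bézout, 378*(-892) + 1949*(173) = 1.
So 378*-892 ≡ 1 (mod 1949), and -892 mod 1949 = 1057.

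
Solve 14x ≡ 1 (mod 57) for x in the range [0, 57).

53

gcd(57, 14) = 1  (57 = 4·14 + 1, 14 = 14·1).
Back-substituting, 14·(-4) + 57·(1) = 1.
So 14·-4 ≡ 1 (mod 57), and -4 mod 57 = 53.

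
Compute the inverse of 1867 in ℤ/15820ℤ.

13583

gcd(15820, 1867) = 1  (15820 = 8·1867 + 884, 1867 = 2·884 + 99, 884 = 8·99 + 92, 99 = 1·92 + 7, 92 = 13·7 + 1, 7 = 7·1).
Back-substituting, 1867·(-2237) + 15820·(264) = 1.
So 1867·-2237 ≡ 1 (mod 15820), and -2237 mod 15820 = 13583.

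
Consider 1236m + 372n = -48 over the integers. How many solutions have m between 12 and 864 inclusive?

gcd(1236, 372):
  1236 = 3*372 + 120
  372 = 3*120 + 12
  120 = 10*12
so gcd(1236, 372) = 12.
Back-substitute for Bézout coefficients:
  12 = 372 - 3*120
  ... = 1236*(-3) + 372*(10)
Scale by -4: particular solution (12, -40); reduce m mod 31: (12, -40).
General solution: m = 12 + 31t, n = -40 - 103t for integer t.
12 ≤ 12 + 31t ≤ 864 gives t ∈ [0, 27], which is 28 values.

28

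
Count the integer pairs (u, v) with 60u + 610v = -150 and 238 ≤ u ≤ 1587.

gcd(610, 60) = 10  (610 = 10·60 + 10, 60 = 6·10).
Back-substituting, 60·(-10) + 610·(1) = 10.
Scale by -15: particular solution (150, -15); reduce u mod 61: (28, -3).
General solution: u = 28 + 61t, v = -3 - 6t for integer t.
238 ≤ 28 + 61t ≤ 1587 gives t ∈ [4, 25], which is 22 values.

22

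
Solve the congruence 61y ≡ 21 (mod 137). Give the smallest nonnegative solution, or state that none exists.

gcd(137, 61) = 1.
1 divides 21, so solutions exist.
By Bézout, 61×(9) + 137×(-4) = 1.
So 61×(9) ≡ 1 (mod 137); multiply by 21: y ≡ 189 (mod 137).
Smallest nonnegative: y = 189 mod 137 = 52.

52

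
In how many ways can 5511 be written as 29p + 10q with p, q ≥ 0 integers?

19

gcd(29, 10):
  29 = 2×10 + 9
  10 = 1×9 + 1
  9 = 9×1
so gcd(29, 10) = 1.
Back-substitute for Bézout coefficients:
  1 = 10 - 1×9
  ... = 29×(-1) + 10×(3)
Scale by 5511: one solution is (-5511, 16533). Reduce p mod 10: (9, 525).
General: p = 9 + 10t, q = 525 - 29t.
p ≥ 0 ⇒ t ≥ 0; q ≥ 0 ⇒ t ≤ 18. So t ∈ [0, 18]: 19 solutions.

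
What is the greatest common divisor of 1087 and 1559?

gcd(1559, 1087):
  1559 = 1×1087 + 472
  1087 = 2×472 + 143
  472 = 3×143 + 43
  143 = 3×43 + 14
  43 = 3×14 + 1
  14 = 14×1
so gcd(1559, 1087) = 1.

1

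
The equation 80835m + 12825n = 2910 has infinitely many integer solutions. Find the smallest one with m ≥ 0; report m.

gcd(80835, 12825):
  80835 = 6·12825 + 3885
  12825 = 3·3885 + 1170
  3885 = 3·1170 + 375
  1170 = 3·375 + 45
  375 = 8·45 + 15
  45 = 3·15
so gcd(80835, 12825) = 15.
15 divides 2910, so solutions exist.
Back-substitute for Bézout coefficients:
  15 = 375 - 8·45
  ... = 80835·(274) + 12825·(-1727)
Scale by 2910/15 = 194: (m₀, n₀) = (53156, -335038).
General solution: m = 53156 + 855t, n = -335038 - 5389t for integer t.
m ≥ 0: smallest is 53156 mod 855 = 146 (at t = -62), with n = -920.

146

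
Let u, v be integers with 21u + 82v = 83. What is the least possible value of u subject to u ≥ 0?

gcd(82, 21) = 1.
1 divides 83, so solutions exist.
By Bézout, 21×(-39) + 82×(10) = 1.
Scale by 83/1 = 83: (u₀, v₀) = (-3237, 830).
General solution: u = -3237 + 82t, v = 830 - 21t for integer t.
u ≥ 0: smallest is -3237 mod 82 = 43 (at t = 40), with v = -10.

43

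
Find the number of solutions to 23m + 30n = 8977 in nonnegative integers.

13

gcd(30, 23) = 1.
By Bézout, 23·(-13) + 30·(10) = 1.
One solution: (29, 277).
General: m = 29 + 30t, n = 277 - 23t.
m ≥ 0 ⇒ t ≥ 0; n ≥ 0 ⇒ t ≤ 12. So t ∈ [0, 12]: 13 solutions.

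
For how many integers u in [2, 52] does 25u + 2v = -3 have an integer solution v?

gcd(25, 2) = 1.
By Bézout, 25×(1) + 2×(-12) = 1.
Particular solution: (1, -14).
General solution: u = 1 + 2t, v = -14 - 25t for integer t.
2 ≤ 1 + 2t ≤ 52 gives t ∈ [1, 25], which is 25 values.

25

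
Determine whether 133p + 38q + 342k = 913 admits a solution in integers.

gcd(133, 38):
  133 = 3×38 + 19
  38 = 2×19
so gcd(133, 38) = 19.
gcd(19, 342) = 19.
19 does not divide 913 (remainder 1), so no integer solutions.

no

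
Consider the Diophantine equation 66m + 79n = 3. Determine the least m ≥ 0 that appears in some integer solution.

gcd(79, 66) = 1  (79 = 1*66 + 13, 66 = 5*13 + 1, 13 = 13*1).
1 divides 3, so solutions exist.
Back-substituting, 66*(6) + 79*(-5) = 1.
Scale by 3/1 = 3: (m₀, n₀) = (18, -15).
General solution: m = 18 + 79t, n = -15 - 66t for integer t.
m ≥ 0: smallest is 18 mod 79 = 18 (at t = 0), with n = -15.

18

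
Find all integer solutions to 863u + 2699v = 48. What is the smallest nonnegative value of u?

gcd(2699, 863):
  2699 = 3·863 + 110
  863 = 7·110 + 93
  110 = 1·93 + 17
  93 = 5·17 + 8
  17 = 2·8 + 1
  8 = 8·1
so gcd(2699, 863) = 1.
1 divides 48, so solutions exist.
Back-substitute for Bézout coefficients:
  1 = 17 - 2·8
  ... = 863·(-319) + 2699·(102)
Scale by 48/1 = 48: (u₀, v₀) = (-15312, 4896).
General solution: u = -15312 + 2699t, v = 4896 - 863t for integer t.
u ≥ 0: smallest is -15312 mod 2699 = 882 (at t = 6), with v = -282.

882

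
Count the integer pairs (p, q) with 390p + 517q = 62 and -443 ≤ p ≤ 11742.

24

gcd(517, 390) = 1  (517 = 1×390 + 127, 390 = 3×127 + 9, 127 = 14×9 + 1, 9 = 9×1).
Back-substituting, 390×(-57) + 517×(43) = 1.
Scale by 62: particular solution (-3534, 2666); reduce p mod 517: (85, -64).
General solution: p = 85 + 517t, q = -64 - 390t for integer t.
-443 ≤ 85 + 517t ≤ 11742 gives t ∈ [-1, 22], which is 24 values.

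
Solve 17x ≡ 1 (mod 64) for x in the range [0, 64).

49

gcd(64, 17) = 1  (64 = 3×17 + 13, 17 = 1×13 + 4, 13 = 3×4 + 1, 4 = 4×1).
Back-substituting, 17×(-15) + 64×(4) = 1.
So 17×-15 ≡ 1 (mod 64), and -15 mod 64 = 49.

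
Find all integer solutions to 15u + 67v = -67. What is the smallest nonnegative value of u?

gcd(67, 15):
  67 = 4×15 + 7
  15 = 2×7 + 1
  7 = 7×1
so gcd(67, 15) = 1.
1 divides -67, so solutions exist.
Back-substitute for Bézout coefficients:
  1 = 15 - 2×7
  ... = 15×(9) + 67×(-2)
Scale by -67/1 = -67: (u₀, v₀) = (-603, 134).
General solution: u = -603 + 67t, v = 134 - 15t for integer t.
u ≥ 0: smallest is -603 mod 67 = 0 (at t = 9), with v = -1.

0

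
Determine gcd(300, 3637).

gcd(3637, 300):
  3637 = 12×300 + 37
  300 = 8×37 + 4
  37 = 9×4 + 1
  4 = 4×1
so gcd(3637, 300) = 1.

1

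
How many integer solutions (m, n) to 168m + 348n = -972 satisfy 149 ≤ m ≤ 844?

gcd(348, 168) = 12  (348 = 2·168 + 12, 168 = 14·12).
Back-substituting, 168·(-2) + 348·(1) = 12.
Scale by -81: particular solution (162, -81); reduce m mod 29: (17, -11).
General solution: m = 17 + 29t, n = -11 - 14t for integer t.
149 ≤ 17 + 29t ≤ 844 gives t ∈ [5, 28], which is 24 values.

24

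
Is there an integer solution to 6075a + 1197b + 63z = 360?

yes

gcd(6075, 1197) = 9  (6075 = 5*1197 + 90, 1197 = 13*90 + 27, 90 = 3*27 + 9, 27 = 3*9).
gcd(9, 63) = 9.
9 divides 360, so integer solutions exist.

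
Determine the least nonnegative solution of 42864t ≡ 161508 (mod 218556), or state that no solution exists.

gcd(218556, 42864) = 12  (218556 = 5·42864 + 4236, 42864 = 10·4236 + 504, 4236 = 8·504 + 204, 504 = 2·204 + 96, 204 = 2·96 + 12, 96 = 8·12).
12 divides 161508, so solutions exist.
Back-substituting, 42864·(-2167) + 218556·(425) = 12.
So 42864·(-2167) ≡ 12 (mod 218556); multiply by 13459: t ≡ -29165653 (mod 18213).
Smallest nonnegative: t = -29165653 mod 18213 = 11573.

11573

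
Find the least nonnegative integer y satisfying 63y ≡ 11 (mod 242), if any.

gcd(242, 63):
  242 = 3×63 + 53
  63 = 1×53 + 10
  53 = 5×10 + 3
  10 = 3×3 + 1
  3 = 3×1
so gcd(242, 63) = 1.
1 divides 11, so solutions exist.
Back-substitute for Bézout coefficients:
  1 = 10 - 3×3
  ... = 63×(73) + 242×(-19)
So 63×(73) ≡ 1 (mod 242); multiply by 11: y ≡ 803 (mod 242).
Smallest nonnegative: y = 803 mod 242 = 77.

77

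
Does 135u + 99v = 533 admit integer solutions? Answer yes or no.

gcd(135, 99) = 9.
9 does not divide 533 (remainder 2), so no integer solutions.

no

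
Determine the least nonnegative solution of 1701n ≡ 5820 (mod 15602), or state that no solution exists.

14092

gcd(15602, 1701) = 1.
1 divides 5820, so solutions exist.
By Bézout, 1701·(-1917) + 15602·(209) = 1.
So 1701·(-1917) ≡ 1 (mod 15602); multiply by 5820: n ≡ -11156940 (mod 15602).
Smallest nonnegative: n = -11156940 mod 15602 = 14092.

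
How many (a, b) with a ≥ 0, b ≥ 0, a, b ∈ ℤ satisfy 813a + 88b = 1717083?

24

gcd(813, 88) = 1.
By Bézout, 813×(21) + 88×(-194) = 1.
One solution: (39, 19152).
General: a = 39 + 88t, b = 19152 - 813t.
a ≥ 0 ⇒ t ≥ 0; b ≥ 0 ⇒ t ≤ 23. So t ∈ [0, 23]: 24 solutions.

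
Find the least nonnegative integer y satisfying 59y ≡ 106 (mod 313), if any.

gcd(313, 59) = 1.
1 divides 106, so solutions exist.
By Bézout, 59·(-122) + 313·(23) = 1.
So 59·(-122) ≡ 1 (mod 313); multiply by 106: y ≡ -12932 (mod 313).
Smallest nonnegative: y = -12932 mod 313 = 214.

214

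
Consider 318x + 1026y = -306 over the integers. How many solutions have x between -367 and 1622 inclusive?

11

gcd(1026, 318) = 6.
By Bézout, 318·(71) + 1026·(-22) = 6.
Particular solution: (141, -44).
General solution: x = 141 + 171t, y = -44 - 53t for integer t.
-367 ≤ 141 + 171t ≤ 1622 gives t ∈ [-2, 8], which is 11 values.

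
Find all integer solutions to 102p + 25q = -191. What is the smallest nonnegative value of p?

gcd(102, 25):
  102 = 4×25 + 2
  25 = 12×2 + 1
  2 = 2×1
so gcd(102, 25) = 1.
1 divides -191, so solutions exist.
Back-substitute for Bézout coefficients:
  1 = 25 - 12×2
  ... = 102×(-12) + 25×(49)
Scale by -191/1 = -191: (p₀, q₀) = (2292, -9359).
General solution: p = 2292 + 25t, q = -9359 - 102t for integer t.
p ≥ 0: smallest is 2292 mod 25 = 17 (at t = -91), with q = -77.

17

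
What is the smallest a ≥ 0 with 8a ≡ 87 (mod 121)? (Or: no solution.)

gcd(121, 8) = 1.
1 divides 87, so solutions exist.
By Bézout, 8·(-15) + 121·(1) = 1.
So 8·(-15) ≡ 1 (mod 121); multiply by 87: a ≡ -1305 (mod 121).
Smallest nonnegative: a = -1305 mod 121 = 26.

26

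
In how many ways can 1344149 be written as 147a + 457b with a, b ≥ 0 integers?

gcd(457, 147) = 1  (457 = 3×147 + 16, 147 = 9×16 + 3, 16 = 5×3 + 1, 3 = 3×1).
Back-substituting, 147×(-143) + 457×(46) = 1.
Scale by 1344149: one solution is (-192213307, 61830854). Reduce a mod 457: (436, 2801).
General: a = 436 + 457t, b = 2801 - 147t.
a ≥ 0 ⇒ t ≥ 0; b ≥ 0 ⇒ t ≤ 19. So t ∈ [0, 19]: 20 solutions.

20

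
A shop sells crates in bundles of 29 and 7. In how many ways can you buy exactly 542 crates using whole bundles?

Need nonnegative integers with 29j + 7k = 542.
gcd(29, 7) = 1, and 29·(1) + 7·(-4) = 1.
So (j₀, k₀) = (542, -2168); general j = 542 + 7t, k = -2168 - 29t.
j ≥ 0 ⇒ t ≥ -77; k ≥ 0 ⇒ t ≤ -75. That's 3 values of t.

3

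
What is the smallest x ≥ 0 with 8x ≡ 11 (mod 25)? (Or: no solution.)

17

gcd(25, 8):
  25 = 3*8 + 1
  8 = 8*1
so gcd(25, 8) = 1.
1 divides 11, so solutions exist.
Back-substitute for Bézout coefficients:
  1 = 25 - 3*8
  ... = 8*(-3) + 25*(1)
So 8*(-3) ≡ 1 (mod 25); multiply by 11: x ≡ -33 (mod 25).
Smallest nonnegative: x = -33 mod 25 = 17.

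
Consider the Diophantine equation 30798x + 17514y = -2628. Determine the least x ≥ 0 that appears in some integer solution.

572

gcd(30798, 17514):
  30798 = 1×17514 + 13284
  17514 = 1×13284 + 4230
  13284 = 3×4230 + 594
  4230 = 7×594 + 72
  594 = 8×72 + 18
  72 = 4×18
so gcd(30798, 17514) = 18.
18 divides -2628, so solutions exist.
Back-substitute for Bézout coefficients:
  18 = 594 - 8×72
  ... = 30798×(236) + 17514×(-415)
Scale by -2628/18 = -146: (x₀, y₀) = (-34456, 60590).
General solution: x = -34456 + 973t, y = 60590 - 1711t for integer t.
x ≥ 0: smallest is -34456 mod 973 = 572 (at t = 36), with y = -1006.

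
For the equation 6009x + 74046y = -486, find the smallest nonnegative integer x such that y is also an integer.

gcd(74046, 6009) = 3.
3 divides -486, so solutions exist.
By Bézout, 6009×(-6075) + 74046×(493) = 3.
Scale by -486/3 = -162: (x₀, y₀) = (984150, -79866).
General solution: x = 984150 + 24682t, y = -79866 - 2003t for integer t.
x ≥ 0: smallest is 984150 mod 24682 = 21552 (at t = -39), with y = -1749.

21552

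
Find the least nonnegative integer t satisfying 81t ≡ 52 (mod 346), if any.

gcd(346, 81):
  346 = 4×81 + 22
  81 = 3×22 + 15
  22 = 1×15 + 7
  15 = 2×7 + 1
  7 = 7×1
so gcd(346, 81) = 1.
1 divides 52, so solutions exist.
Back-substitute for Bézout coefficients:
  1 = 15 - 2×7
  ... = 81×(47) + 346×(-11)
So 81×(47) ≡ 1 (mod 346); multiply by 52: t ≡ 2444 (mod 346).
Smallest nonnegative: t = 2444 mod 346 = 22.

22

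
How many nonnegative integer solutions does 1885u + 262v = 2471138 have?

gcd(1885, 262):
  1885 = 7*262 + 51
  262 = 5*51 + 7
  51 = 7*7 + 2
  7 = 3*2 + 1
  2 = 2*1
so gcd(1885, 262) = 1.
Back-substitute for Bézout coefficients:
  1 = 7 - 3*2
  ... = 1885*(-113) + 262*(813)
Scale by 2471138: one solution is (-279238594, 2009035194). Reduce u mod 262: (220, 7849).
General: u = 220 + 262t, v = 7849 - 1885t.
u ≥ 0 ⇒ t ≥ 0; v ≥ 0 ⇒ t ≤ 4. So t ∈ [0, 4]: 5 solutions.

5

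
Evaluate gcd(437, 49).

gcd(437, 49):
  437 = 8*49 + 45
  49 = 1*45 + 4
  45 = 11*4 + 1
  4 = 4*1
so gcd(437, 49) = 1.

1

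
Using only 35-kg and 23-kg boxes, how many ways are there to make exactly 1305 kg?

2

Need nonnegative integers with 35j + 23k = 1305.
gcd(35, 23) = 1, and 35·(2) + 23·(-3) = 1.
So (j₀, k₀) = (2610, -3915); general j = 2610 + 23t, k = -3915 - 35t.
j ≥ 0 ⇒ t ≥ -113; k ≥ 0 ⇒ t ≤ -112. That's 2 values of t.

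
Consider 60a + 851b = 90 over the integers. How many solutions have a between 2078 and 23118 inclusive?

gcd(851, 60):
  851 = 14·60 + 11
  60 = 5·11 + 5
  11 = 2·5 + 1
  5 = 5·1
so gcd(851, 60) = 1.
Back-substitute for Bézout coefficients:
  1 = 11 - 2·5
  ... = 60·(-156) + 851·(11)
Scale by 90: particular solution (-14040, 990); reduce a mod 851: (427, -30).
General solution: a = 427 + 851t, b = -30 - 60t for integer t.
2078 ≤ 427 + 851t ≤ 23118 gives t ∈ [2, 26], which is 25 values.

25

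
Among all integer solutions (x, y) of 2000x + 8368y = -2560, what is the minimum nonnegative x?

gcd(8368, 2000):
  8368 = 4·2000 + 368
  2000 = 5·368 + 160
  368 = 2·160 + 48
  160 = 3·48 + 16
  48 = 3·16
so gcd(8368, 2000) = 16.
16 divides -2560, so solutions exist.
Back-substitute for Bézout coefficients:
  16 = 160 - 3·48
  ... = 2000·(159) + 8368·(-38)
Scale by -2560/16 = -160: (x₀, y₀) = (-25440, 6080).
General solution: x = -25440 + 523t, y = 6080 - 125t for integer t.
x ≥ 0: smallest is -25440 mod 523 = 187 (at t = 49), with y = -45.

187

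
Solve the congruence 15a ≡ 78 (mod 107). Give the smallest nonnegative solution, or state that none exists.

48

gcd(107, 15) = 1  (107 = 7·15 + 2, 15 = 7·2 + 1, 2 = 2·1).
1 divides 78, so solutions exist.
Back-substituting, 15·(50) + 107·(-7) = 1.
So 15·(50) ≡ 1 (mod 107); multiply by 78: a ≡ 3900 (mod 107).
Smallest nonnegative: a = 3900 mod 107 = 48.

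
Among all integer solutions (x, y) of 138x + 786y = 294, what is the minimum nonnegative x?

gcd(786, 138) = 6.
6 divides 294, so solutions exist.
By Bézout, 138*(57) + 786*(-10) = 6.
Scale by 294/6 = 49: (x₀, y₀) = (2793, -490).
General solution: x = 2793 + 131t, y = -490 - 23t for integer t.
x ≥ 0: smallest is 2793 mod 131 = 42 (at t = -21), with y = -7.

42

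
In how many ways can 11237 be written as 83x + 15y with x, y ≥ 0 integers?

9

gcd(83, 15):
  83 = 5×15 + 8
  15 = 1×8 + 7
  8 = 1×7 + 1
  7 = 7×1
so gcd(83, 15) = 1.
Back-substitute for Bézout coefficients:
  1 = 8 - 1×7
  ... = 83×(2) + 15×(-11)
Scale by 11237: one solution is (22474, -123607). Reduce x mod 15: (4, 727).
General: x = 4 + 15t, y = 727 - 83t.
x ≥ 0 ⇒ t ≥ 0; y ≥ 0 ⇒ t ≤ 8. So t ∈ [0, 8]: 9 solutions.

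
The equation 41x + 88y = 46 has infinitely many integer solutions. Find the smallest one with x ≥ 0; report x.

gcd(88, 41):
  88 = 2·41 + 6
  41 = 6·6 + 5
  6 = 1·5 + 1
  5 = 5·1
so gcd(88, 41) = 1.
1 divides 46, so solutions exist.
Back-substitute for Bézout coefficients:
  1 = 6 - 1·5
  ... = 41·(-15) + 88·(7)
Scale by 46/1 = 46: (x₀, y₀) = (-690, 322).
General solution: x = -690 + 88t, y = 322 - 41t for integer t.
x ≥ 0: smallest is -690 mod 88 = 14 (at t = 8), with y = -6.

14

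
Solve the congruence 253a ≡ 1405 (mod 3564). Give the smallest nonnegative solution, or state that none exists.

no solution

gcd(3564, 253):
  3564 = 14·253 + 22
  253 = 11·22 + 11
  22 = 2·11
so gcd(3564, 253) = 11.
11 does not divide 1405, so the congruence has no solution.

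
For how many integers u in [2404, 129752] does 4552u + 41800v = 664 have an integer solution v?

25

gcd(41800, 4552) = 8.
By Bézout, 4552·(854) + 41800·(-93) = 8.
Particular solution: (2957, -322).
General solution: u = 2957 + 5225t, v = -322 - 569t for integer t.
2404 ≤ 2957 + 5225t ≤ 129752 gives t ∈ [0, 24], which is 25 values.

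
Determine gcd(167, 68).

1

gcd(167, 68):
  167 = 2*68 + 31
  68 = 2*31 + 6
  31 = 5*6 + 1
  6 = 6*1
so gcd(167, 68) = 1.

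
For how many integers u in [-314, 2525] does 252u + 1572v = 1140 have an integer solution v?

gcd(1572, 252):
  1572 = 6·252 + 60
  252 = 4·60 + 12
  60 = 5·12
so gcd(1572, 252) = 12.
Back-substitute for Bézout coefficients:
  12 = 252 - 4·60
  ... = 252·(25) + 1572·(-4)
Scale by 95: particular solution (2375, -380); reduce u mod 131: (17, -2).
General solution: u = 17 + 131t, v = -2 - 21t for integer t.
-314 ≤ 17 + 131t ≤ 2525 gives t ∈ [-2, 19], which is 22 values.

22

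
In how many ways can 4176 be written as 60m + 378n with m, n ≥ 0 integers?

1

gcd(378, 60) = 6.
By Bézout, 60*(19) + 378*(-3) = 6.
One solution: (57, 2).
General: m = 57 + 63t, n = 2 - 10t.
m ≥ 0 ⇒ t ≥ 0; n ≥ 0 ⇒ t ≤ 0. So t ∈ [0, 0]: 1 solution.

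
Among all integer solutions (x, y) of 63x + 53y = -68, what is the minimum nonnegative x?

gcd(63, 53) = 1.
1 divides -68, so solutions exist.
By Bézout, 63·(16) + 53·(-19) = 1.
Scale by -68/1 = -68: (x₀, y₀) = (-1088, 1292).
General solution: x = -1088 + 53t, y = 1292 - 63t for integer t.
x ≥ 0: smallest is -1088 mod 53 = 25 (at t = 21), with y = -31.

25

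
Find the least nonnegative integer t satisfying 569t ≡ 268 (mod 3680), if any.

492

gcd(3680, 569):
  3680 = 6*569 + 266
  569 = 2*266 + 37
  266 = 7*37 + 7
  37 = 5*7 + 2
  7 = 3*2 + 1
  2 = 2*1
so gcd(3680, 569) = 1.
1 divides 268, so solutions exist.
Back-substitute for Bézout coefficients:
  1 = 7 - 3*2
  ... = 569*(-1591) + 3680*(246)
So 569*(-1591) ≡ 1 (mod 3680); multiply by 268: t ≡ -426388 (mod 3680).
Smallest nonnegative: t = -426388 mod 3680 = 492.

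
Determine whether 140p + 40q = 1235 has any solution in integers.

gcd(140, 40) = 20  (140 = 3×40 + 20, 40 = 2×20).
20 does not divide 1235 (remainder 15), so no integer solutions.

no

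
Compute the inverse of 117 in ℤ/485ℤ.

gcd(485, 117) = 1.
By Bézout, 117·(228) + 485·(-55) = 1.
So 117·228 ≡ 1 (mod 485), and 228 mod 485 = 228.

228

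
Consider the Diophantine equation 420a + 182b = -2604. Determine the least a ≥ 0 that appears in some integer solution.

gcd(420, 182):
  420 = 2×182 + 56
  182 = 3×56 + 14
  56 = 4×14
so gcd(420, 182) = 14.
14 divides -2604, so solutions exist.
Back-substitute for Bézout coefficients:
  14 = 182 - 3×56
  ... = 420×(-3) + 182×(7)
Scale by -2604/14 = -186: (a₀, b₀) = (558, -1302).
General solution: a = 558 + 13t, b = -1302 - 30t for integer t.
a ≥ 0: smallest is 558 mod 13 = 12 (at t = -42), with b = -42.

12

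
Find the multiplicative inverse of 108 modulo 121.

93

gcd(121, 108) = 1  (121 = 1×108 + 13, 108 = 8×13 + 4, 13 = 3×4 + 1, 4 = 4×1).
Back-substituting, 108×(-28) + 121×(25) = 1.
So 108×-28 ≡ 1 (mod 121), and -28 mod 121 = 93.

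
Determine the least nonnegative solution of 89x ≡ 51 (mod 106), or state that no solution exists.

gcd(106, 89) = 1  (106 = 1·89 + 17, 89 = 5·17 + 4, 17 = 4·4 + 1, 4 = 4·1).
1 divides 51, so solutions exist.
Back-substituting, 89·(-25) + 106·(21) = 1.
So 89·(-25) ≡ 1 (mod 106); multiply by 51: x ≡ -1275 (mod 106).
Smallest nonnegative: x = -1275 mod 106 = 103.

103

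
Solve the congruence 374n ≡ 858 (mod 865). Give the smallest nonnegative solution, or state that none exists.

562

gcd(865, 374):
  865 = 2*374 + 117
  374 = 3*117 + 23
  117 = 5*23 + 2
  23 = 11*2 + 1
  2 = 2*1
so gcd(865, 374) = 1.
1 divides 858, so solutions exist.
Back-substitute for Bézout coefficients:
  1 = 23 - 11*2
  ... = 374*(414) + 865*(-179)
So 374*(414) ≡ 1 (mod 865); multiply by 858: n ≡ 355212 (mod 865).
Smallest nonnegative: n = 355212 mod 865 = 562.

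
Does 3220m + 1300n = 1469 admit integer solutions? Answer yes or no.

gcd(3220, 1300) = 20.
20 does not divide 1469 (remainder 9), so no integer solutions.

no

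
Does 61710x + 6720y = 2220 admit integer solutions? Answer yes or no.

yes

gcd(61710, 6720) = 30  (61710 = 9*6720 + 1230, 6720 = 5*1230 + 570, 1230 = 2*570 + 90, 570 = 6*90 + 30, 90 = 3*30).
30 divides 2220, so integer solutions exist.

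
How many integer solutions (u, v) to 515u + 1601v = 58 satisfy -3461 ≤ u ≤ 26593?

gcd(1601, 515) = 1.
By Bézout, 515×(-143) + 1601×(46) = 1.
Particular solution: (1312, -422).
General solution: u = 1312 + 1601t, v = -422 - 515t for integer t.
-3461 ≤ 1312 + 1601t ≤ 26593 gives t ∈ [-2, 15], which is 18 values.

18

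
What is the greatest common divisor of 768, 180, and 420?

12

gcd(768, 180):
  768 = 4·180 + 48
  180 = 3·48 + 36
  48 = 1·36 + 12
  36 = 3·12
so gcd(768, 180) = 12.
gcd(12, 420) = 12.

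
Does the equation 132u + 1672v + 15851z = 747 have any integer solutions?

no

gcd(1672, 132) = 44  (1672 = 12×132 + 88, 132 = 1×88 + 44, 88 = 2×44).
gcd(44, 15851) = 11.
11 does not divide 747 (remainder 10), so no integer solutions.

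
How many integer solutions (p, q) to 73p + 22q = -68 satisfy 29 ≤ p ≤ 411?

gcd(73, 22) = 1  (73 = 3·22 + 7, 22 = 3·7 + 1, 7 = 7·1).
Back-substituting, 73·(-3) + 22·(10) = 1.
Scale by -68: particular solution (204, -680); reduce p mod 22: (6, -23).
General solution: p = 6 + 22t, q = -23 - 73t for integer t.
29 ≤ 6 + 22t ≤ 411 gives t ∈ [2, 18], which is 17 values.

17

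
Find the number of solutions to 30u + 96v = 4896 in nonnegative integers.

gcd(96, 30) = 6.
By Bézout, 30*(-3) + 96*(1) = 6.
One solution: (0, 51).
General: u = 0 + 16t, v = 51 - 5t.
u ≥ 0 ⇒ t ≥ 0; v ≥ 0 ⇒ t ≤ 10. So t ∈ [0, 10]: 11 solutions.

11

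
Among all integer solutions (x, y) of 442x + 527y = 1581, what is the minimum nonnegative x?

gcd(527, 442) = 17  (527 = 1·442 + 85, 442 = 5·85 + 17, 85 = 5·17).
17 divides 1581, so solutions exist.
Back-substituting, 442·(6) + 527·(-5) = 17.
Scale by 1581/17 = 93: (x₀, y₀) = (558, -465).
General solution: x = 558 + 31t, y = -465 - 26t for integer t.
x ≥ 0: smallest is 558 mod 31 = 0 (at t = -18), with y = 3.

0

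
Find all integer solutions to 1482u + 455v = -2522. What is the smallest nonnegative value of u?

29

gcd(1482, 455) = 13.
13 divides -2522, so solutions exist.
By Bézout, 1482·(4) + 455·(-13) = 13.
Scale by -2522/13 = -194: (u₀, v₀) = (-776, 2522).
General solution: u = -776 + 35t, v = 2522 - 114t for integer t.
u ≥ 0: smallest is -776 mod 35 = 29 (at t = 23), with v = -100.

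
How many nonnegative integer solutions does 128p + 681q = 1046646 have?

12

gcd(681, 128) = 1  (681 = 5×128 + 41, 128 = 3×41 + 5, 41 = 8×5 + 1, 5 = 5×1).
Back-substituting, 128×(-133) + 681×(25) = 1.
Scale by 1046646: one solution is (-139203918, 26166150). Reduce p mod 681: (654, 1414).
General: p = 654 + 681t, q = 1414 - 128t.
p ≥ 0 ⇒ t ≥ 0; q ≥ 0 ⇒ t ≤ 11. So t ∈ [0, 11]: 12 solutions.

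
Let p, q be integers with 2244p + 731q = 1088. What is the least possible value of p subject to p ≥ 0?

7

gcd(2244, 731) = 17.
17 divides 1088, so solutions exist.
By Bézout, 2244*(-14) + 731*(43) = 17.
Scale by 1088/17 = 64: (p₀, q₀) = (-896, 2752).
General solution: p = -896 + 43t, q = 2752 - 132t for integer t.
p ≥ 0: smallest is -896 mod 43 = 7 (at t = 21), with q = -20.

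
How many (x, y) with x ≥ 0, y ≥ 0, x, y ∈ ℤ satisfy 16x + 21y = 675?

2

gcd(21, 16) = 1  (21 = 1×16 + 5, 16 = 3×5 + 1, 5 = 5×1).
Back-substituting, 16×(4) + 21×(-3) = 1.
Scale by 675: one solution is (2700, -2025). Reduce x mod 21: (12, 23).
General: x = 12 + 21t, y = 23 - 16t.
x ≥ 0 ⇒ t ≥ 0; y ≥ 0 ⇒ t ≤ 1. So t ∈ [0, 1]: 2 solutions.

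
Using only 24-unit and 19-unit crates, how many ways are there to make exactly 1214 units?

3

Need nonnegative integers with 24j + 19k = 1214.
gcd(24, 19) = 1, and 24·(4) + 19·(-5) = 1.
So (j₀, k₀) = (4856, -6070); general j = 4856 + 19t, k = -6070 - 24t.
j ≥ 0 ⇒ t ≥ -255; k ≥ 0 ⇒ t ≤ -253. That's 3 values of t.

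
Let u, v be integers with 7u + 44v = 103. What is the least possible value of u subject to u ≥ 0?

21

gcd(44, 7) = 1.
1 divides 103, so solutions exist.
By Bézout, 7*(19) + 44*(-3) = 1.
Scale by 103/1 = 103: (u₀, v₀) = (1957, -309).
General solution: u = 1957 + 44t, v = -309 - 7t for integer t.
u ≥ 0: smallest is 1957 mod 44 = 21 (at t = -44), with v = -1.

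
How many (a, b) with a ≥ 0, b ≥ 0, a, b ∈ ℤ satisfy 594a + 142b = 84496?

gcd(594, 142) = 2.
By Bézout, 594·(11) + 142·(-46) = 2.
One solution: (33, 457).
General: a = 33 + 71t, b = 457 - 297t.
a ≥ 0 ⇒ t ≥ 0; b ≥ 0 ⇒ t ≤ 1. So t ∈ [0, 1]: 2 solutions.

2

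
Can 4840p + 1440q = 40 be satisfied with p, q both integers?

gcd(4840, 1440) = 40  (4840 = 3·1440 + 520, 1440 = 2·520 + 400, 520 = 1·400 + 120, 400 = 3·120 + 40, 120 = 3·40).
40 divides 40, so integer solutions exist.

yes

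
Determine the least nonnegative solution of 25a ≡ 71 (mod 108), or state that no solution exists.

gcd(108, 25):
  108 = 4×25 + 8
  25 = 3×8 + 1
  8 = 8×1
so gcd(108, 25) = 1.
1 divides 71, so solutions exist.
Back-substitute for Bézout coefficients:
  1 = 25 - 3×8
  ... = 25×(13) + 108×(-3)
So 25×(13) ≡ 1 (mod 108); multiply by 71: a ≡ 923 (mod 108).
Smallest nonnegative: a = 923 mod 108 = 59.

59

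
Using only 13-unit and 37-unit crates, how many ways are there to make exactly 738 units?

1

Need nonnegative integers with 13j + 37k = 738.
gcd(13, 37) = 1, and 13·(-17) + 37·(6) = 1.
So (j₀, k₀) = (-12546, 4428); general j = -12546 + 37t, k = 4428 - 13t.
j ≥ 0 ⇒ t ≥ 340; k ≥ 0 ⇒ t ≤ 340. That's 1 value of t.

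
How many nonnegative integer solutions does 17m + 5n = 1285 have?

16

gcd(17, 5) = 1  (17 = 3×5 + 2, 5 = 2×2 + 1, 2 = 2×1).
Back-substituting, 17×(-2) + 5×(7) = 1.
Scale by 1285: one solution is (-2570, 8995). Reduce m mod 5: (0, 257).
General: m = 0 + 5t, n = 257 - 17t.
m ≥ 0 ⇒ t ≥ 0; n ≥ 0 ⇒ t ≤ 15. So t ∈ [0, 15]: 16 solutions.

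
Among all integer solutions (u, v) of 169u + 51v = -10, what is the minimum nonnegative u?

44

gcd(169, 51) = 1  (169 = 3×51 + 16, 51 = 3×16 + 3, 16 = 5×3 + 1, 3 = 3×1).
1 divides -10, so solutions exist.
Back-substituting, 169×(16) + 51×(-53) = 1.
Scale by -10/1 = -10: (u₀, v₀) = (-160, 530).
General solution: u = -160 + 51t, v = 530 - 169t for integer t.
u ≥ 0: smallest is -160 mod 51 = 44 (at t = 4), with v = -146.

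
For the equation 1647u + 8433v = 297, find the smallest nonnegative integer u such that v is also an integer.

461

gcd(8433, 1647):
  8433 = 5×1647 + 198
  1647 = 8×198 + 63
  198 = 3×63 + 9
  63 = 7×9
so gcd(8433, 1647) = 9.
9 divides 297, so solutions exist.
Back-substitute for Bézout coefficients:
  9 = 198 - 3×63
  ... = 1647×(-128) + 8433×(25)
Scale by 297/9 = 33: (u₀, v₀) = (-4224, 825).
General solution: u = -4224 + 937t, v = 825 - 183t for integer t.
u ≥ 0: smallest is -4224 mod 937 = 461 (at t = 5), with v = -90.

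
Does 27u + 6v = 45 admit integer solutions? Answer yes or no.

gcd(27, 6) = 3  (27 = 4×6 + 3, 6 = 2×3).
3 divides 45, so integer solutions exist.

yes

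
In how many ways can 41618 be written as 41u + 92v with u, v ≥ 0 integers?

gcd(92, 41) = 1.
By Bézout, 41×(9) + 92×(-4) = 1.
One solution: (30, 439).
General: u = 30 + 92t, v = 439 - 41t.
u ≥ 0 ⇒ t ≥ 0; v ≥ 0 ⇒ t ≤ 10. So t ∈ [0, 10]: 11 solutions.

11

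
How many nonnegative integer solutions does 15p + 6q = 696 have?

gcd(15, 6) = 3.
By Bézout, 15·(1) + 6·(-2) = 3.
One solution: (0, 116).
General: p = 0 + 2t, q = 116 - 5t.
p ≥ 0 ⇒ t ≥ 0; q ≥ 0 ⇒ t ≤ 23. So t ∈ [0, 23]: 24 solutions.

24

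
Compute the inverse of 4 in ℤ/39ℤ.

10

gcd(39, 4) = 1.
By Bézout, 4·(10) + 39·(-1) = 1.
So 4·10 ≡ 1 (mod 39), and 10 mod 39 = 10.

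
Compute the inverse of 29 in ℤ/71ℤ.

49

gcd(71, 29):
  71 = 2×29 + 13
  29 = 2×13 + 3
  13 = 4×3 + 1
  3 = 3×1
so gcd(71, 29) = 1.
Back-substitute for Bézout coefficients:
  1 = 13 - 4×3
  ... = 29×(-22) + 71×(9)
So 29×-22 ≡ 1 (mod 71), and -22 mod 71 = 49.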